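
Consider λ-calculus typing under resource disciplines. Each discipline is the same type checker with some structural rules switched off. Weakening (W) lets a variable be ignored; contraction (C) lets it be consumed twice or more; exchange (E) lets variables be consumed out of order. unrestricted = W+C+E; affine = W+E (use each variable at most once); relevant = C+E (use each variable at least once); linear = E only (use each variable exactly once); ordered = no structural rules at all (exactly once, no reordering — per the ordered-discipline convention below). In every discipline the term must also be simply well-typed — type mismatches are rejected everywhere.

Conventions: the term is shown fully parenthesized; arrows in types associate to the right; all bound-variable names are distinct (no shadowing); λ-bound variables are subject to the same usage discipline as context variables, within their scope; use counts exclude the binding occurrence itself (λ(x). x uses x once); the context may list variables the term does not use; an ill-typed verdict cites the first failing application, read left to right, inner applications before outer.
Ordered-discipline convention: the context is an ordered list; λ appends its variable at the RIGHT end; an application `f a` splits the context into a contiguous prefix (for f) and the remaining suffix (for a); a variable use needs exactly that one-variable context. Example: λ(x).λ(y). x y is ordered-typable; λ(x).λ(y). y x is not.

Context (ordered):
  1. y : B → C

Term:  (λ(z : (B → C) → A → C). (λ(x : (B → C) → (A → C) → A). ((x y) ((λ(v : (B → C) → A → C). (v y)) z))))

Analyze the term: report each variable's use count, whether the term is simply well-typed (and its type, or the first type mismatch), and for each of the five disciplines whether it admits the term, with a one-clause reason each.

use counts: y=2, z (bound)=1, x (bound)=1, v (bound)=1
uses in reading order: x, y, v, y, z
typing: ✓ — ((B → C) → A → C) → ((B → C) → (A → C) → A) → A
ordered: ✗ — needs contraction — y ×2
linear: ✗ — needs contraction — y ×2
affine: ✗ — needs contraction — y ×2
relevant: ✓ — y, z, x, v: all used, weakening unneeded
unrestricted: ✓ — well-typed at ((B → C) → A → C) → ((B → C) → (A → C) → A) → A; no restrictions here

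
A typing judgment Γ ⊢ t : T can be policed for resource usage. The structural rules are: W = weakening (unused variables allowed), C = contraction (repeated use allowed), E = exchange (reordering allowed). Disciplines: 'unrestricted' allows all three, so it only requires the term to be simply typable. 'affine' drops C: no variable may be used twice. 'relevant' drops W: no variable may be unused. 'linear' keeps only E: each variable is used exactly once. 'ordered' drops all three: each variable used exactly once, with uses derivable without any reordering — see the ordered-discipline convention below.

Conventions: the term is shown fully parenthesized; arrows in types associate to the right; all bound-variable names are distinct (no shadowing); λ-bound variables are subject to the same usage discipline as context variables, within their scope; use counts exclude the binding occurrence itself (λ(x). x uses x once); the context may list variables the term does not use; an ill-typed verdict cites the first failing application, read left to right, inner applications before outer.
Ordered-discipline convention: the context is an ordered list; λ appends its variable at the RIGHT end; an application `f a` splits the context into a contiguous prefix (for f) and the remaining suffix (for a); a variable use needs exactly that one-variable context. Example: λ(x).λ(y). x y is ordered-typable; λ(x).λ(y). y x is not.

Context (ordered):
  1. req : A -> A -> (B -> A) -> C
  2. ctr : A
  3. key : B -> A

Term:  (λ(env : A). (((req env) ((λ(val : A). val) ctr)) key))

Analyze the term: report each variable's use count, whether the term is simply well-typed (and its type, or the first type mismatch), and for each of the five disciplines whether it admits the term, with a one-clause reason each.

usage: req: 1×, ctr: 1×, key: 1×, env (bound): 1×, val (bound): 1×
left-to-right use order: req, env, val, ctr, key
typing: ✓ — A -> C
ordered ✗ (needs exchange: uses follow req, env, val, ctr, key)
linear ✓ (req, ctr, key, env, val: one use apiece)
affine ✓ (req, ctr, key, env, val: no repeats, contraction unneeded)
relevant ✓ (req, ctr, key, env, val: all used, weakening unneeded)
unrestricted ✓ (typability at A -> C is all that's needed)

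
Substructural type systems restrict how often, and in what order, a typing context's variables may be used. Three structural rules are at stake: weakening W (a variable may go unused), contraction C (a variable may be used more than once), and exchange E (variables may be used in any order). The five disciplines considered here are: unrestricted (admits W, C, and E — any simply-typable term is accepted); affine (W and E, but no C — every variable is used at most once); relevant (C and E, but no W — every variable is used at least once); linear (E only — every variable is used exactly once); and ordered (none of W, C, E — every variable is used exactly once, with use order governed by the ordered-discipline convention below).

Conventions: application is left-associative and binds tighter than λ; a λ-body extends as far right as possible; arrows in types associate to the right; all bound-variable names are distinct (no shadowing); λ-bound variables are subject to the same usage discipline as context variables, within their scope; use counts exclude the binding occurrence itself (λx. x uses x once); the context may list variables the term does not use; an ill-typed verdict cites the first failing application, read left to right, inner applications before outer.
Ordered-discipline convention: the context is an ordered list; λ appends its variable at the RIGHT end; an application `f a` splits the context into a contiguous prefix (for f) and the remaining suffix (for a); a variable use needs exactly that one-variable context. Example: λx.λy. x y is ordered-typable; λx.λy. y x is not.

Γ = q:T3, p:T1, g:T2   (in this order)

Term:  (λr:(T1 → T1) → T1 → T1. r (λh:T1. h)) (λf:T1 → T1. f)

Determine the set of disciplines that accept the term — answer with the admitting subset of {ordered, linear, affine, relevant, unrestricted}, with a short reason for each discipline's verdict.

admitting disciplines: affine, unrestricted
counts: q: 0, p: 0, g: 0, r (λ-bound): 1, h (λ-bound): 1, f (λ-bound): 1
left-to-right use order: r, h, f
typing: well-typed at T1 → T1
ordered: ✗, q, p, g left unused
linear: ✗, q, p, g left unused
affine: ✓, q, p, g, r, h, f: no repeats, contraction unneeded
relevant: ✗, q, p, g left unused
unrestricted: ✓, simply typable at T1 → T1; W, C, E all held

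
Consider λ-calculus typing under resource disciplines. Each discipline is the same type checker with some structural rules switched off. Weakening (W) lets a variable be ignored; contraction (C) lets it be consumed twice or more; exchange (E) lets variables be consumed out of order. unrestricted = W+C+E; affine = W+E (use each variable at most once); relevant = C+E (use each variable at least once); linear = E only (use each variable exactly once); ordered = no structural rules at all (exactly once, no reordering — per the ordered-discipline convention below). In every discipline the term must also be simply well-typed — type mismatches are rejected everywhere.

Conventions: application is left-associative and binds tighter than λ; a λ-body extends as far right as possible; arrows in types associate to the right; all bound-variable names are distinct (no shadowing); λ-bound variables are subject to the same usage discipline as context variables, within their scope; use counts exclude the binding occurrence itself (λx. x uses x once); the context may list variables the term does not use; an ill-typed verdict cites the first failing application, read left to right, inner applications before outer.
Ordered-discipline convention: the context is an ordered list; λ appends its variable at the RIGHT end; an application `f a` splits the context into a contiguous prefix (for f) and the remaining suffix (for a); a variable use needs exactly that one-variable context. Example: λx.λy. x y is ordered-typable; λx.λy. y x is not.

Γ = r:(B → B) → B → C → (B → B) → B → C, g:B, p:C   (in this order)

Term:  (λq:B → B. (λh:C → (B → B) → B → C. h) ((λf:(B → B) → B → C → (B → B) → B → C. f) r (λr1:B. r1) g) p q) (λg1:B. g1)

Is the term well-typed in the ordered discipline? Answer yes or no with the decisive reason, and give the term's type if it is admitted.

yes — single-use (r, g, p, q, h, f, r1, g1), ordered derivation ok; term : B → C
variable uses: r=1; g=1; p=1; q [bound]=1; h [bound]=1; f [bound]=1; r1 [bound]=1; g1 [bound]=1
uses in reading order: h, f, r, r1, g, p, q, g1
typing: well-typed — term : B → C
summary: ordered ✓, linear ✓, affine ✓, relevant ✓, unrestricted ✓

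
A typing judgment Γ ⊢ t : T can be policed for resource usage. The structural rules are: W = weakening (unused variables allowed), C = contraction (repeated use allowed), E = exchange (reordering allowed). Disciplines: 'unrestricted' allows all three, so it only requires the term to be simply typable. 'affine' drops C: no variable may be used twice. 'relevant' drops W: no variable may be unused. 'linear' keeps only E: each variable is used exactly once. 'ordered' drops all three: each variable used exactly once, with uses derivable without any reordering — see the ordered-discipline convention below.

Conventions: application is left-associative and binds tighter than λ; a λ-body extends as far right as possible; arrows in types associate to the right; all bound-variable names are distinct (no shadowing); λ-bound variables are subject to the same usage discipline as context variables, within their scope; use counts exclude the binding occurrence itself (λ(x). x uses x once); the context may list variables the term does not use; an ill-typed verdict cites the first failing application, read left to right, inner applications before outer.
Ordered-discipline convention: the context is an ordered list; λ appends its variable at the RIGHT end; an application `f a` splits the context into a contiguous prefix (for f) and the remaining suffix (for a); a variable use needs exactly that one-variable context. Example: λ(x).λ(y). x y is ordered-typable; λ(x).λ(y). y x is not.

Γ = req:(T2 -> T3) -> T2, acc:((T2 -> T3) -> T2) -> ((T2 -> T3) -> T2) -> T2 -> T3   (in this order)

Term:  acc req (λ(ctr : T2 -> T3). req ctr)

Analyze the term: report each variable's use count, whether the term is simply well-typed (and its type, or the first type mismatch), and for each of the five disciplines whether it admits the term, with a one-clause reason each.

counts: req: 2; acc: 1; ctr [bound]: 1
left-to-right use order: acc, req, req, ctr
typing: well-typed — term : T2 -> T3
ordered: ✗, needs contraction — req ×2
linear: ✗, needs contraction — req ×2
affine: ✗, needs contraction — req ×2
relevant: ✓, req, acc, ctr: all used, weakening unneeded
unrestricted: ✓, typability at T2 -> T3 is all that's needed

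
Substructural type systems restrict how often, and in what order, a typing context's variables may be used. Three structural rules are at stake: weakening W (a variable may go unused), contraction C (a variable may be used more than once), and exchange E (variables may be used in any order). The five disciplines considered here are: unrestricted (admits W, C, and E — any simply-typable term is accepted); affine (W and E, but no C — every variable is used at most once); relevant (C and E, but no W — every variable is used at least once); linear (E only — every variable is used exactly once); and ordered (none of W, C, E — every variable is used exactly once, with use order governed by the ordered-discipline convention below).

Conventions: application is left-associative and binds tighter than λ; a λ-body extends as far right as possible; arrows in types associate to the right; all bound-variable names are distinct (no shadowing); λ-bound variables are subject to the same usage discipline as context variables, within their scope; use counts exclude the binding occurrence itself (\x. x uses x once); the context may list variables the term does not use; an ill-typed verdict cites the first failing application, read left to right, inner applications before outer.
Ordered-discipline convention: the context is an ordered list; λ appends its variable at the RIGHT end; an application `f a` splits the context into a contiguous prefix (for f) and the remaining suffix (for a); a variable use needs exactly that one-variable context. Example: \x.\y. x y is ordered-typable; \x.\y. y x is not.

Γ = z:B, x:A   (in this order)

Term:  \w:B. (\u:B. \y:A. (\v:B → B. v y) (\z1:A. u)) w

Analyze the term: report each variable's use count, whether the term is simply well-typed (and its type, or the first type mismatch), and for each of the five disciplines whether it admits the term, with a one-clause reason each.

counts: z: 0×, x: 0×, w (λ-bound): 1×, u (λ-bound): 1×, y (λ-bound): 1×, v (λ-bound): 1×, z1 (λ-bound): 0×
left-to-right use order: v, y, u, w
typing: ill-typed: an argument A mismatches the expected B
ordered: ✗, not simply typable
linear: ✗, fails simple typing
affine: ✗, a type mismatch blocks all five
relevant: ✗, the type mismatch rejects it
unrestricted: ✗, not simply typable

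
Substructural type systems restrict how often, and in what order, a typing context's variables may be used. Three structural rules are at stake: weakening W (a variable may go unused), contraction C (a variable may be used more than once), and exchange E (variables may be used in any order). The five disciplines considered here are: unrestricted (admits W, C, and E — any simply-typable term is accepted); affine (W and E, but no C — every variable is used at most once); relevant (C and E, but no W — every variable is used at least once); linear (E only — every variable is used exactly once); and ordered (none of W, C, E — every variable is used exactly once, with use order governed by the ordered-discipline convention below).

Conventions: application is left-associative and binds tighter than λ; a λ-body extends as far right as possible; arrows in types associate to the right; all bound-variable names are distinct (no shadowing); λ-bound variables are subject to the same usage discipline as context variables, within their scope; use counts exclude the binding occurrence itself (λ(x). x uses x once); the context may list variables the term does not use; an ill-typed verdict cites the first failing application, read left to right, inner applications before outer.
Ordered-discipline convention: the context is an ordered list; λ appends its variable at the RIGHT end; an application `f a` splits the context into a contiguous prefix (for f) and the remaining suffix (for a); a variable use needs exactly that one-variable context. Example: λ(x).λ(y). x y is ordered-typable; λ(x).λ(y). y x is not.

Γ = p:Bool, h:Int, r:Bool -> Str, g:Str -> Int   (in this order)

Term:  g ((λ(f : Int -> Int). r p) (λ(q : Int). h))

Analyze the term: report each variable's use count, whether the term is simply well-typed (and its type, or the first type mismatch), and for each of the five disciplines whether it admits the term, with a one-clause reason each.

variable uses: p: 1, h: 1, r: 1, g: 1, f [bound]: 0, q [bound]: 0
order of uses: g, r, p, h
typing: the term checks, with type Int
ordered: ✗, f, q left unused
linear: ✗, f, q left unused
affine: ✓, no duplicate uses among p, h, r, g, f, q
relevant: ✗, f, q left unused
unrestricted: ✓, typability at Int is all that's needed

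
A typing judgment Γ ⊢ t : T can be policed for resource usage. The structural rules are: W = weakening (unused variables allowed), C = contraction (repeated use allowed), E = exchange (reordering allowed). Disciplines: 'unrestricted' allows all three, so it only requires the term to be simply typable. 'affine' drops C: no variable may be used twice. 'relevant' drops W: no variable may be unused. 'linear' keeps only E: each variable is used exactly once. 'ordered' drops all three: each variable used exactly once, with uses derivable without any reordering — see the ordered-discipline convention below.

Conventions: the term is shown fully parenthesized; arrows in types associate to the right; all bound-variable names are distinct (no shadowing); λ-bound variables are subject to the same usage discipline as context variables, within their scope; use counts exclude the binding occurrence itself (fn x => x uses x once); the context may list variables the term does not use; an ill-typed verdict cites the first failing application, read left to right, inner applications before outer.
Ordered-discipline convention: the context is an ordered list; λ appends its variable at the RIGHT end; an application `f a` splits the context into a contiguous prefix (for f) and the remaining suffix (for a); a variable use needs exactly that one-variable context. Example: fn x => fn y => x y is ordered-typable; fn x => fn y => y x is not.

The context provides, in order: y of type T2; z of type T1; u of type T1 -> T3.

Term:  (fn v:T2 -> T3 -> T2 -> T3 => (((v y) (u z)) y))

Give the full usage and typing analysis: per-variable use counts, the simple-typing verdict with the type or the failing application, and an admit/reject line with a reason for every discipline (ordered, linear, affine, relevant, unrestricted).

counts: y ×2, z ×1, u ×1, v [bound] ×1
left-to-right use order: v, y, u, z, y
typing: ✓ — (T2 -> T3 -> T2 -> T3) -> T3
ordered: ✗, repeated use of y ×2
linear: ✗, repeated use of y ×2
affine: ✗, repeated use of y ×2
relevant: ✓, every one of y, z, u, v appears
unrestricted: ✓, simply typable at (T2 -> T3 -> T2 -> T3) -> T3; W, C, E all held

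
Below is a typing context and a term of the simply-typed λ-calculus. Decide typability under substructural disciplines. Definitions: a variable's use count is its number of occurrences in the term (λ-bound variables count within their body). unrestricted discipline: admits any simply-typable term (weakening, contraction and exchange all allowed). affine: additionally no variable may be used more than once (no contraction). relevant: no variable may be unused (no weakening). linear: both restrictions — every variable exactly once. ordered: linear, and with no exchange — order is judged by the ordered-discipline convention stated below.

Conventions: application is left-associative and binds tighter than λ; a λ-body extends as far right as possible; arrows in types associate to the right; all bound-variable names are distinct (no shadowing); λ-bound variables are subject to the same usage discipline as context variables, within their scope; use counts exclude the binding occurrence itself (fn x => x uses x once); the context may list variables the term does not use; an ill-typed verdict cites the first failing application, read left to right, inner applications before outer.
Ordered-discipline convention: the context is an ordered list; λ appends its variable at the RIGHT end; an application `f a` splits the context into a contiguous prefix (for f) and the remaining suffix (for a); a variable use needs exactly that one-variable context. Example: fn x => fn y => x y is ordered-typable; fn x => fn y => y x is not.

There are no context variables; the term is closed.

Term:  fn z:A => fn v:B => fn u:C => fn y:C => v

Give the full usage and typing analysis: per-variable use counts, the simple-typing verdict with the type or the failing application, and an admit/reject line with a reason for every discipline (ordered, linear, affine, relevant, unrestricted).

usage: z [bound]=0, v [bound]=1, u [bound]=0, y [bound]=0
order of uses: v
typing: the term checks, with type A -> B -> C -> C -> B
ordered: ✗ — unused: z, u, y — weakening required
linear: ✗ — unused: z, u, y — weakening required
affine: ✓ — z, v, u, y: no repeats, contraction unneeded
relevant: ✗ — unused: z, u, y — weakening required
unrestricted: ✓ — typability at A -> B -> C -> C -> B is all that's needed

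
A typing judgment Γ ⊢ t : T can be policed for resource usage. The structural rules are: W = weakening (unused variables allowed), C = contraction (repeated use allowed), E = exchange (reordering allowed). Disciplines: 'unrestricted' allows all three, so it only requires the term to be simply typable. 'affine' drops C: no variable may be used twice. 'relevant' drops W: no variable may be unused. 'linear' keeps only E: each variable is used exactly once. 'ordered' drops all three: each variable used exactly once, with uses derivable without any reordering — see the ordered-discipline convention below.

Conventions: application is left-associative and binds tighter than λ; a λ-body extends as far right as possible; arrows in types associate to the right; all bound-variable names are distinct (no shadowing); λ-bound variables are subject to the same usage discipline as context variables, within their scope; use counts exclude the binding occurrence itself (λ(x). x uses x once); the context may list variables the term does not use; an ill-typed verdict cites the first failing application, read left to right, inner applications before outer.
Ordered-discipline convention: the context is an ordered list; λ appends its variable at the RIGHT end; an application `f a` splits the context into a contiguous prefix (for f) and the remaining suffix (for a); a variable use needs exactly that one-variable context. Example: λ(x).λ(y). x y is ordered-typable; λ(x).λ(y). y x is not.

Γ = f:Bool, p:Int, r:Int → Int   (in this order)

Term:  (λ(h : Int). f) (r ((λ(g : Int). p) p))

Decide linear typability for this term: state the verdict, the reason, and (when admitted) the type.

no — p ×2 used more than once (contraction); h, g left unused
variable uses: f ×1, p ×2, r ×1, h [bound] ×0, g [bound] ×0
uses in reading order: f, r, p, p
typing: well-typed — term : Bool
per-discipline verdicts: ordered ✗ | linear ✗ | affine ✗ | relevant ✗ | unrestricted ✓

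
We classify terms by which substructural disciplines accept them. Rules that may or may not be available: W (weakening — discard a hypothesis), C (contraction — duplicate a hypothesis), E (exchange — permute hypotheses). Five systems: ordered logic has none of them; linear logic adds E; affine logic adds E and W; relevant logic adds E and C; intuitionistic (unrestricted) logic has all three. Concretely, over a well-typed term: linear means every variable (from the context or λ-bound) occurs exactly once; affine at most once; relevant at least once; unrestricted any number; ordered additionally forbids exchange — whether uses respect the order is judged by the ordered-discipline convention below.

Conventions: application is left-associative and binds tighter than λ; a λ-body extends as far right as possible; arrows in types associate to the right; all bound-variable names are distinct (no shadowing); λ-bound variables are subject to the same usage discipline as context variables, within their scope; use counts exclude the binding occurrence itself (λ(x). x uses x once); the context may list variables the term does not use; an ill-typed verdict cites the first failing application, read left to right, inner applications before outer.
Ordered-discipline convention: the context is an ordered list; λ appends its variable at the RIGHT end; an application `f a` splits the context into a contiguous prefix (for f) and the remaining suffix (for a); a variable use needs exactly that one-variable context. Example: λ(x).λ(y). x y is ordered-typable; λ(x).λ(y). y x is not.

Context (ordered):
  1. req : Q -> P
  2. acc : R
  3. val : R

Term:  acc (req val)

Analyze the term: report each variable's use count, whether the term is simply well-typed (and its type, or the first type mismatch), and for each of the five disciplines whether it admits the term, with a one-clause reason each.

variable uses: req: 1; acc: 1; val: 1
left-to-right use order: acc, req, val
typing: ill-typed: argument of type R where Q is required
ordered: ✗ — not simply typable
linear: ✗ — fails simple typing
affine: ✗ — a type mismatch blocks all five
relevant: ✗ — the type mismatch rejects it
unrestricted: ✗ — not simply typable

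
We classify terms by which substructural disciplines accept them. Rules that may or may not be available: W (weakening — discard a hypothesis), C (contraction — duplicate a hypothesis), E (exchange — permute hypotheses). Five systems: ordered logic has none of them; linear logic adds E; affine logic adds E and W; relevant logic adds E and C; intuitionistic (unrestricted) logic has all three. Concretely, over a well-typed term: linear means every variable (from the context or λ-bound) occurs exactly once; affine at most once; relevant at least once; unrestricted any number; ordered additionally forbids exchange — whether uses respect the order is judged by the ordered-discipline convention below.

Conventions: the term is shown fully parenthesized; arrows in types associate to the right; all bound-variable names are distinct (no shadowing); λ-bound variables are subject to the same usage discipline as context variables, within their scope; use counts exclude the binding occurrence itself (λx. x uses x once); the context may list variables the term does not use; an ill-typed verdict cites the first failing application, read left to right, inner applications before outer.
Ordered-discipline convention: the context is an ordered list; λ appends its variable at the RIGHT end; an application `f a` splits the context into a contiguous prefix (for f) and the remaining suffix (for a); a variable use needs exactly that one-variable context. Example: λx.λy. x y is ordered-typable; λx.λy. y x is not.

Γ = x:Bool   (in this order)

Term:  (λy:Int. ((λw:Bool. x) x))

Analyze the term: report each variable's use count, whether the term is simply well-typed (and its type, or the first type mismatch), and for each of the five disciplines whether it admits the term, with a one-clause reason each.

variable uses: x=2, y [bound]=0, w [bound]=0
uses in reading order: x, x
typing: well-typed — term : Int → Bool
ordered: ✗ — repeated use of x ×2; needs weakening: y, w unused
linear: ✗ — repeated use of x ×2; needs weakening: y, w unused
affine: ✗ — repeated use of x ×2
relevant: ✗ — needs weakening: y, w unused
unrestricted: ✓ — simply typable at Int → Bool; W, C, E all held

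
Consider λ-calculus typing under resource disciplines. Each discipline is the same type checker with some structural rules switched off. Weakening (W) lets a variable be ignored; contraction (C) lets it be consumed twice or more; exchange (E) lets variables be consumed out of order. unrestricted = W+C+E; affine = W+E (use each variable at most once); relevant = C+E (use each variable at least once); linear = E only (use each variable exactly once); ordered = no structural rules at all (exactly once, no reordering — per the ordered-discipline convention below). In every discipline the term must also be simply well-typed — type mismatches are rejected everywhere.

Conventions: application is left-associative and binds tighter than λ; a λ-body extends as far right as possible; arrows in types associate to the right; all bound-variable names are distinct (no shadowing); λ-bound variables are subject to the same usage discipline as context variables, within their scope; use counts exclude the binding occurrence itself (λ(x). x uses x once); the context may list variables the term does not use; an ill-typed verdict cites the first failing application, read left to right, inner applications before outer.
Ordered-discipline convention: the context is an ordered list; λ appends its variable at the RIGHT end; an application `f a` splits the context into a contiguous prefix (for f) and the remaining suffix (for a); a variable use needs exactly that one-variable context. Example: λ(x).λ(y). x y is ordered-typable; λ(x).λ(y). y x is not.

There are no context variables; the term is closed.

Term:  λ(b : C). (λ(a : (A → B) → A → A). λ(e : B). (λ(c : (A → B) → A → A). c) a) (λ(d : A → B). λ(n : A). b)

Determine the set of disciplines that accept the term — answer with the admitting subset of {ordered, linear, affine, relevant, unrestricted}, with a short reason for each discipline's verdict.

admitted by: none
variable uses: b [bound]: 1×, a [bound]: 1×, e [bound]: 0×, c [bound]: 1×, d [bound]: 0×, n [bound]: 0×
order of uses: c, a, b
typing: ill-typed: an argument (A → B) → A → C mismatches the expected (A → B) → A → A
ordered: ✗, the type mismatch rejects it
linear: ✗, not simply typable
affine: ✗, fails simple typing
relevant: ✗, a type mismatch blocks all five
unrestricted: ✗, the type mismatch rejects it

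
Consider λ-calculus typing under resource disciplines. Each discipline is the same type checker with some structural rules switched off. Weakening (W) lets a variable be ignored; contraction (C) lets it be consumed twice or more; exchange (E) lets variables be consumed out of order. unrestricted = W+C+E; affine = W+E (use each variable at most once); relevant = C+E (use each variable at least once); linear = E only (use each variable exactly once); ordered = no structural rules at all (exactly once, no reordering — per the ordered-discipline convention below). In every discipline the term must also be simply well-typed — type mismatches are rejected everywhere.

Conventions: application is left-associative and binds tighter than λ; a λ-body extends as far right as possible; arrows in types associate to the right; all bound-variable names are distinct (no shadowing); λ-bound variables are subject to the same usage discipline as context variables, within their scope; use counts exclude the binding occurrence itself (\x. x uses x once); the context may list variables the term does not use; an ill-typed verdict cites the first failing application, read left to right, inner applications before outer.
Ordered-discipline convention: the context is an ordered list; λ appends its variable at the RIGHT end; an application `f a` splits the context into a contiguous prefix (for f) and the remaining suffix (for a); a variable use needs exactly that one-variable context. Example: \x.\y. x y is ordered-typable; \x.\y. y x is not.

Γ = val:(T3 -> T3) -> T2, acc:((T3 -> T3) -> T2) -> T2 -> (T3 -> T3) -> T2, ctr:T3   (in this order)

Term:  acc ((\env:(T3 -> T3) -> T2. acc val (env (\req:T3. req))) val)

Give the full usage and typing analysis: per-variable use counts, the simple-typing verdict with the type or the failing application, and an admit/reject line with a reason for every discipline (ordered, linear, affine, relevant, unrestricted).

use counts: val: 2×, acc: 2×, ctr: 0×, env (bound): 1×, req (bound): 1×
uses in reading order: acc, acc, val, env, req, val
typing: the term checks, with type T2 -> (T3 -> T3) -> T2
ordered: ✗, needs contraction — val ×2, acc ×2; ctr never used (weakening)
linear: ✗, needs contraction — val ×2, acc ×2; ctr never used (weakening)
affine: ✗, needs contraction — val ×2, acc ×2
relevant: ✗, ctr never used (weakening)
unrestricted: ✓, simply typable at T2 -> (T3 -> T3) -> T2; W, C, E all held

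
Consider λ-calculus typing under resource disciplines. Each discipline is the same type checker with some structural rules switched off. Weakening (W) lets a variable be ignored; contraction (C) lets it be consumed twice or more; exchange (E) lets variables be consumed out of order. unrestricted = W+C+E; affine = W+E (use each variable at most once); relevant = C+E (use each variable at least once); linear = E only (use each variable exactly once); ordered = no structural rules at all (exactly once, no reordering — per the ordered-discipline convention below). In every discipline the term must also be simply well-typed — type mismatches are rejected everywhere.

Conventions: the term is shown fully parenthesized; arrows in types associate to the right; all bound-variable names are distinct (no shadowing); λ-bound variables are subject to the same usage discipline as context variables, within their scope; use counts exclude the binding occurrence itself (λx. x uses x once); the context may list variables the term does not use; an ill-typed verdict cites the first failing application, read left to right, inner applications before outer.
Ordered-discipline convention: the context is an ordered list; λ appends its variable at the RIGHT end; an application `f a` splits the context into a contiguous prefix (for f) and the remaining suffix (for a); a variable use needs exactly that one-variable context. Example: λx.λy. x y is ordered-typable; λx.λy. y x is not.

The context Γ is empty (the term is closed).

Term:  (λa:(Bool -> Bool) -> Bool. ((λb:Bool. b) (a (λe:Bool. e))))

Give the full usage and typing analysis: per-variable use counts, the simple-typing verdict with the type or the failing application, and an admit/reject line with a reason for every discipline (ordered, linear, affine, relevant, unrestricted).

usage: a (λ-bound): 1; b (λ-bound): 1; e (λ-bound): 1
left-to-right use order: b, a, e
typing: the term checks, with type ((Bool -> Bool) -> Bool) -> Bool
ordered: ✓, single-use (a, b, e), ordered derivation ok
linear: ✓, single use per variable (a, b, e)
affine: ✓, a, b, e: no repeats, contraction unneeded
relevant: ✓, a, b, e: all used, weakening unneeded
unrestricted: ✓, typability at ((Bool -> Bool) -> Bool) -> Bool is all that's needed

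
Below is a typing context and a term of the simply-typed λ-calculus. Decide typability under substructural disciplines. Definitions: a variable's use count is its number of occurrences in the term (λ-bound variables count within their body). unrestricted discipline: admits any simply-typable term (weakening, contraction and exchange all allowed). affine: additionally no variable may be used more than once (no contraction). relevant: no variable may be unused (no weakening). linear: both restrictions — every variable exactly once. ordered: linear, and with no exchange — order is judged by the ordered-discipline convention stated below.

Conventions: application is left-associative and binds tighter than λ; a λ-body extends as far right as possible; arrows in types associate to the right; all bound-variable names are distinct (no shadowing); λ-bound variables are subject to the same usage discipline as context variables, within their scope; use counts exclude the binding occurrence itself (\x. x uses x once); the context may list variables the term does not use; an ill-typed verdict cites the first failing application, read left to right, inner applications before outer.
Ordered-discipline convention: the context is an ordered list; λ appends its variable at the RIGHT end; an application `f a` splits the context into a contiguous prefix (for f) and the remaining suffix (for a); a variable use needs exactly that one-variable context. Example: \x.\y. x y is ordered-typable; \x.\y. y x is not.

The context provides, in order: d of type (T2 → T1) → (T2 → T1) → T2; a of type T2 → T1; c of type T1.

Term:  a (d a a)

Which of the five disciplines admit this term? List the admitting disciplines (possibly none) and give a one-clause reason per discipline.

admitted in: unrestricted
use counts: d=1, a=3, c=0
uses in reading order: a, d, a, a
typing: the term checks, with type T1
ordered ✗ (uses contraction: a ×3; c left unused)
linear ✗ (uses contraction: a ×3; c left unused)
affine ✗ (uses contraction: a ×3)
relevant ✗ (c left unused)
unrestricted ✓ (typability at T1 is all that's needed)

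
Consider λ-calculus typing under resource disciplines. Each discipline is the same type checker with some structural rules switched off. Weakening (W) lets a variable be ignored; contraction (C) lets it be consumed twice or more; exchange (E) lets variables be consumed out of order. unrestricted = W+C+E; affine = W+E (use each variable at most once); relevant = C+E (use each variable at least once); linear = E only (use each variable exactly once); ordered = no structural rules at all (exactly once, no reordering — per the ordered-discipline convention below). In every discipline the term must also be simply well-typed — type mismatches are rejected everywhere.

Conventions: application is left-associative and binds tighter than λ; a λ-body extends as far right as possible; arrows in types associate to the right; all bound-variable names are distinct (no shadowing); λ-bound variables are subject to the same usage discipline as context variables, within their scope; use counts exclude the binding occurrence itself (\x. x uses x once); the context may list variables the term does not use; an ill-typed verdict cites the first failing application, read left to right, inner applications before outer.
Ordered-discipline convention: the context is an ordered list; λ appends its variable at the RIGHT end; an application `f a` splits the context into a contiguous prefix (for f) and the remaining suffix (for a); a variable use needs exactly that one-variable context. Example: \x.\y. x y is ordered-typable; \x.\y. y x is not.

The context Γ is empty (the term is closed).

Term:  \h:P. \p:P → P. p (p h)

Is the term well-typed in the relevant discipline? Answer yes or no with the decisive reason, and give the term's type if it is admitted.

yes — at least one use each (h, p); term : P → (P → P) → P
use counts: h [bound]=1; p [bound]=2
left-to-right use order: p, p, h
typing: well-typed — term : P → (P → P) → P
per-discipline verdicts: ordered ✗ · linear ✗ · affine ✗ · relevant ✓ · unrestricted ✓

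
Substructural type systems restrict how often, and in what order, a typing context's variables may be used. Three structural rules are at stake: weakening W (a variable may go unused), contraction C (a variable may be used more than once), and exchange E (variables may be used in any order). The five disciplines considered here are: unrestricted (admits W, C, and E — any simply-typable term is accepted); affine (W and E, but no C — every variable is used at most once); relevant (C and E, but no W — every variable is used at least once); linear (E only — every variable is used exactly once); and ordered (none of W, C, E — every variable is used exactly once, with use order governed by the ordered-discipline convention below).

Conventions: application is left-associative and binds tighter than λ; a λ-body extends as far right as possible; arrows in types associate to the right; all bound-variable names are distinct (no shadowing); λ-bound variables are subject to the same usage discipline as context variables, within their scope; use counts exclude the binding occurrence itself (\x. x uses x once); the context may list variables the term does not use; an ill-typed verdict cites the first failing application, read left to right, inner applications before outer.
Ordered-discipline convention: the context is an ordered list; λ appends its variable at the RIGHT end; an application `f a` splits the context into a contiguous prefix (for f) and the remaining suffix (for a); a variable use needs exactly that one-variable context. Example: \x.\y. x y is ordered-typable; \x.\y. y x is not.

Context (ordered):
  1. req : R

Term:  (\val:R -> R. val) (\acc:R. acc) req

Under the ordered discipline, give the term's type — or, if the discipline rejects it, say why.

term : R
variable uses: req: 1×; val [bound]: 1×; acc [bound]: 1×
left-to-right use order: val, acc, req
typing: well-typed — term : R
per-discipline verdicts: ordered ✓ · linear ✓ · affine ✓ · relevant ✓ · unrestricted ✓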